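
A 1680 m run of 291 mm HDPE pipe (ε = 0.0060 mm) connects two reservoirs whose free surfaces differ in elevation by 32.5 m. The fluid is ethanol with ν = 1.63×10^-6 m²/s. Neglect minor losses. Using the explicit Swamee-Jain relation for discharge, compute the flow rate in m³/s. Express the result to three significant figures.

Q ≈ 0.191 m³/s

Swamee-Jain (Type II): Q = -0.965·√(gD⁵h_f/L)·ln[ε/(3.7D) + √(3.17ν²L/(gD³h_f))]
√(gD⁵h_f/L) = √(9.81·0.291⁵·32.5/1680) = 0.01990
ε/(3.7D) = 5.57×10^-6; √(3.17ν²L/(gD³h_f)) = 4.24×10^-5
Q = -0.965·0.01990·ln(4.801×10^-5) = 0.1910 m³/s
Check: V = 2.87 m/s, Re = 5.13×10^5, f = 0.01336, h_f = 32.4 m ≈ 32.5 m ✓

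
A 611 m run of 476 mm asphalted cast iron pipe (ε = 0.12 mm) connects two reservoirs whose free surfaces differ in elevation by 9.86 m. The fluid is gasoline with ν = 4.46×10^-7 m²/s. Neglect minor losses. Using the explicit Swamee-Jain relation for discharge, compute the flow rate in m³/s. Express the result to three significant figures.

Swamee-Jain (Type II): Q = -0.965·√(gD⁵h_f/L)·ln[ε/(3.7D) + √(3.17ν²L/(gD³h_f))]
√(gD⁵h_f/L) = √(9.81·0.476⁵·9.86/611) = 0.06220
ε/(3.7D) = 6.81×10^-5; √(3.17ν²L/(gD³h_f)) = 6.08×10^-6
Q = -0.965·0.06220·ln(7.421×10^-5) = 0.5707 m³/s
Check: V = 3.21 m/s, Re = 3.42×10^6, f = 0.01472, h_f = 9.91 m ≈ 9.86 m ✓

Q ≈ 0.571 m³/s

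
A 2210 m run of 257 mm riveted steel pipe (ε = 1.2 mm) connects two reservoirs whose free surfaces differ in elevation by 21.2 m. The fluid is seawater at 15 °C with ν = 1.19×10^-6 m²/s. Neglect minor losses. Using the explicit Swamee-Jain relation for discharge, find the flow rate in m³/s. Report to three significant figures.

Swamee-Jain (Type II): Q = -0.965·√(gD⁵h_f/L)·ln[ε/(3.7D) + √(3.17ν²L/(gD³h_f))]
√(gD⁵h_f/L) = √(9.81·0.257⁵·21.2/2210) = 0.01027
ε/(3.7D) = 0.00126; √(3.17ν²L/(gD³h_f)) = 5.30×10^-5
Q = -0.965·0.01027·ln(0.001315) = 0.06576 m³/s
Check: V = 1.27 m/s, Re = 2.74×10^5, f = 0.03026, h_f = 21.3 m ≈ 21.2 m ✓

Q ≈ 0.0658 m³/s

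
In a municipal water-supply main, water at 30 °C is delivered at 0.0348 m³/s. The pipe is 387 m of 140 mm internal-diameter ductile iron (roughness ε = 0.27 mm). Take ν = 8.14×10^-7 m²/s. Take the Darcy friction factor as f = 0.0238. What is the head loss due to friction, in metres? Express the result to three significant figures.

h_f ≈ 17.1 m

V = 4Q/(πD²) = 4·0.0348/(π·0.140²) = 2.261 m/s
h_f = f(L/D)V²/(2g) = 0.02380·(387/0.140)·2.261²/(2·9.81) = 17.14 m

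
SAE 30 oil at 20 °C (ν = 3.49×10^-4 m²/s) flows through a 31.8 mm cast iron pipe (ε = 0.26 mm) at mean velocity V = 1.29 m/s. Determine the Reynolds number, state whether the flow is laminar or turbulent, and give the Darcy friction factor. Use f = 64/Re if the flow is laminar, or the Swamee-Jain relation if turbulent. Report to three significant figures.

Re = VD/ν = 1.290·0.0318/3.49×10^-4 = 118
Re < 2300 → laminar → f = 64/Re = 0.5445

Re ≈ 118; laminar; f = 64/Re ≈ 0.544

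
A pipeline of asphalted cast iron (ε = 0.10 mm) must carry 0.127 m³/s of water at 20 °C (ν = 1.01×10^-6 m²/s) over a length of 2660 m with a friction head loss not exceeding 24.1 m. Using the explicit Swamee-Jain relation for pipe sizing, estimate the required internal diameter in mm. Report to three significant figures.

Swamee-Jain (Type III): D = 0.66·[ε^1.25·(LQ²/(gh_f))^4.75 + ν·Q^9.4·(L/(gh_f))^5.2]^0.04
LQ²/(gh_f) = 0.1815; L/(gh_f) = 11.25
Term 1 = ε^1.25·(…)^4.75 = 3.02×10^-9; Term 2 = ν·Q^9.4·(…)^5.2 = 1.11×10^-9
D = 0.66·(3.02×10^-9 + 1.11×10^-9)^0.04 = 0.3049 m = 305 mm
Check: V = 1.74 m/s, Re = 5.25×10^5, f = 0.01654, h_f = 22.2 m ≈ 24.1 m ✓

D ≈ 305 mm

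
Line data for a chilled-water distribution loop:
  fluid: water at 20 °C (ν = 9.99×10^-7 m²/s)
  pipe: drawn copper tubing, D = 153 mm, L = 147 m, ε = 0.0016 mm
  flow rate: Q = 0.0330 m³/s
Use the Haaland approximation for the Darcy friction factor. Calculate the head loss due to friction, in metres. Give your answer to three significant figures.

h_f ≈ 2.31 m

V = 4Q/(πD²) = 4·0.0330/(π·0.153²) = 1.795 m/s
Re = VD/ν = 1.795·0.153/9.99×10^-7 = 2.75×10^5 → turbulent
ε/D = 0.0016/153 = 1.05×10^-5
Haaland: f = 0.01466
h_f = f(L/D)V²/(2g) = 0.01466·(147/0.153)·1.795²/(2·9.81) = 2.313 m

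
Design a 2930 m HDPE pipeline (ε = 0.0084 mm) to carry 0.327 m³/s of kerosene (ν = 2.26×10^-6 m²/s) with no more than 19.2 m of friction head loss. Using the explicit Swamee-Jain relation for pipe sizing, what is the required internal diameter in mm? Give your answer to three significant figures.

Swamee-Jain (Type III): D = 0.66·[ε^1.25·(LQ²/(gh_f))^4.75 + ν·Q^9.4·(L/(gh_f))^5.2]^0.04
LQ²/(gh_f) = 1.663; L/(gh_f) = 15.56
Term 1 = ε^1.25·(…)^4.75 = 5.07×10^-6; Term 2 = ν·Q^9.4·(…)^5.2 = 9.74×10^-5
D = 0.66·(5.07×10^-6 + 9.74×10^-5)^0.04 = 0.4571 m = 457 mm
Check: V = 1.99 m/s, Re = 4.03×10^5, f = 0.01387, h_f = 18.0 m ≈ 19.2 m ✓

D ≈ 457 mm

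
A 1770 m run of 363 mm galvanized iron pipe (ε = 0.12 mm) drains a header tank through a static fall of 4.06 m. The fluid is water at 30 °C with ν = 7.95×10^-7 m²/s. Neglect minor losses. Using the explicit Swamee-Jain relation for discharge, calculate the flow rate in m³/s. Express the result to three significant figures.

Swamee-Jain (Type II): Q = -0.965·√(gD⁵h_f/L)·ln[ε/(3.7D) + √(3.17ν²L/(gD³h_f))]
√(gD⁵h_f/L) = √(9.81·0.363⁵·4.06/1770) = 0.01191
ε/(3.7D) = 8.93×10^-5; √(3.17ν²L/(gD³h_f)) = 4.31×10^-5
Q = -0.965·0.01191·ln(1.325×10^-4) = 0.1026 m³/s
Check: V = 0.992 m/s, Re = 4.53×10^5, f = 0.01672, h_f = 4.09 m ≈ 4.06 m ✓

Q ≈ 0.103 m³/s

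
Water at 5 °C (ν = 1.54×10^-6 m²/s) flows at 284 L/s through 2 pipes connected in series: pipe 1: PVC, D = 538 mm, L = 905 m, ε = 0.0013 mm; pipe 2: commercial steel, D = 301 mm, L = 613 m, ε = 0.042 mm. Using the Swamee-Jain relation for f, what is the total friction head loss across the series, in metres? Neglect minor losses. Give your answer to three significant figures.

Pipe 1: V = 1.249 m/s, Re = 4.36×10^5, ε/D = 2.42×10^-6, f = 0.01345, h_1 = f(L/D)V²/2g = 1.800 m
Pipe 2: V = 3.991 m/s, Re = 7.80×10^5, ε/D = 1.40×10^-4, f = 0.01432, h_2 = f(L/D)V²/2g = 23.67 m
Series → Q common, losses add: H = Σh = 25.47 m

H ≈ 25.5 m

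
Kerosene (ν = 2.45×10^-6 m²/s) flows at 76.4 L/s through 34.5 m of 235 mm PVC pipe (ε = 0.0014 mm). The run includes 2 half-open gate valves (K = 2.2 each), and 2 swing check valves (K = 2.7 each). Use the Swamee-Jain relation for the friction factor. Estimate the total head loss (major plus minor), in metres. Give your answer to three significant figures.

H_L ≈ 1.92 m

V = 4Q/(πD²) = 1.761 m/s; V²/2g = 0.1581 m
Re = 1.69×10^5, ε/D = 5.96×10^-6 → f = 0.01610 (Swamee-Jain)
Major: h_f = f(L/D)·V²/2g = 0.01610·146.8·0.1581 = 0.3739 m
Minor: ΣK = 9.80; h_m = ΣK·V²/2g = 1.550 m
Total H_L = 0.3739 + 1.550 = 1.924 m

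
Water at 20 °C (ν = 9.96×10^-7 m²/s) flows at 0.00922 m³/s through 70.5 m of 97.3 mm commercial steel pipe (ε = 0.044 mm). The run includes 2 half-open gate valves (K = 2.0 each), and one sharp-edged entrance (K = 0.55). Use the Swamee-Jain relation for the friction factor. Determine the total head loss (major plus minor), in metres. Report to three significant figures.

V = 4Q/(πD²) = 1.240 m/s; V²/2g = 0.07837 m
Re = 1.21×10^5, ε/D = 4.52×10^-4 → f = 0.01972 (Swamee-Jain)
Major: h_f = f(L/D)·V²/2g = 0.01972·724.6·0.07837 = 1.120 m
Minor: ΣK = 4.55; h_m = ΣK·V²/2g = 0.3566 m
Total H_L = 1.120 + 0.3566 = 1.476 m

H_L ≈ 1.48 m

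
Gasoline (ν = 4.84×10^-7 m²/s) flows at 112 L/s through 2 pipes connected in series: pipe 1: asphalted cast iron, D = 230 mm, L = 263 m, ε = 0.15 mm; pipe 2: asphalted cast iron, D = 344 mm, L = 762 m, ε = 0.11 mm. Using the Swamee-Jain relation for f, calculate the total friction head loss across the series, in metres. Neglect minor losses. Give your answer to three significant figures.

Pipe 1: V = 2.696 m/s, Re = 1.28×10^6, ε/D = 6.52×10^-4, f = 0.01815, h_1 = f(L/D)V²/2g = 7.688 m
Pipe 2: V = 1.205 m/s, Re = 8.56×10^5, ε/D = 3.20×10^-4, f = 0.01604, h_2 = f(L/D)V²/2g = 2.630 m
Series → Q common, losses add: H = Σh = 10.32 m

H ≈ 10.3 m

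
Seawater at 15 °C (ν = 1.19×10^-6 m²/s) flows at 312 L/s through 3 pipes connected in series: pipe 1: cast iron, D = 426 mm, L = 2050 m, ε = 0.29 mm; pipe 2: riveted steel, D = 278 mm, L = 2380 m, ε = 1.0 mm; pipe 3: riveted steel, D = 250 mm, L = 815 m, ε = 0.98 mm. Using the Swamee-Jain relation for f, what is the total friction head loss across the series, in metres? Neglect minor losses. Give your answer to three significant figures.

Pipe 1: V = 2.189 m/s, Re = 7.84×10^5, ε/D = 6.81×10^-4, f = 0.01853, h_1 = f(L/D)V²/2g = 21.78 m
Pipe 2: V = 5.140 m/s, Re = 1.20×10^6, ε/D = 0.00360, f = 0.02771, h_2 = f(L/D)V²/2g = 319.5 m
Pipe 3: V = 6.356 m/s, Re = 1.34×10^6, ε/D = 0.00392, f = 0.02838, h_3 = f(L/D)V²/2g = 190.5 m
Series → Q common, losses add: H = Σh = 531.8 m

H ≈ 532 m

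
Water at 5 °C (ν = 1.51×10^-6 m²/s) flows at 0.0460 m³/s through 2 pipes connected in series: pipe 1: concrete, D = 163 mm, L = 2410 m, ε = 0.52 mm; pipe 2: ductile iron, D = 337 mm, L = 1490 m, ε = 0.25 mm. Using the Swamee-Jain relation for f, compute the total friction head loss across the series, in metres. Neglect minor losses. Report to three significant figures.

H ≈ 101 m

Pipe 1: V = 2.204 m/s, Re = 2.38×10^5, ε/D = 0.00319, f = 0.02733, h_1 = f(L/D)V²/2g = 100.1 m
Pipe 2: V = 0.5157 m/s, Re = 1.15×10^5, ε/D = 7.42×10^-4, f = 0.02109, h_2 = f(L/D)V²/2g = 1.264 m
Series → Q common, losses add: H = Σh = 101.4 m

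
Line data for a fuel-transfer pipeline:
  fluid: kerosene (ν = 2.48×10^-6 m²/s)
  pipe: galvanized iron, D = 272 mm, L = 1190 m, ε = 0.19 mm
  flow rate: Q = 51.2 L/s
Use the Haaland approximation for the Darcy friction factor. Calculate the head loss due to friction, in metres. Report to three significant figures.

V = 4Q/(πD²) = 4·0.0512/(π·0.272²) = 0.8811 m/s
Re = VD/ν = 0.8811·0.272/2.48×10^-6 = 9.66×10^4 → turbulent
ε/D = 0.19/272 = 6.99×10^-4
Haaland: f = 0.02094
h_f = f(L/D)V²/(2g) = 0.02094·(1190/0.272)·0.8811²/(2·9.81) = 3.626 m

h_f ≈ 3.63 m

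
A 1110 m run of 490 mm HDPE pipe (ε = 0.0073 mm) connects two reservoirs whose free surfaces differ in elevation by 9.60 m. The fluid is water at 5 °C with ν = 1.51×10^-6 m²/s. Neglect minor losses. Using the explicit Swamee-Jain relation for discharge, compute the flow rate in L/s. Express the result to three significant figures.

Swamee-Jain (Type II): Q = -0.965·√(gD⁵h_f/L)·ln[ε/(3.7D) + √(3.17ν²L/(gD³h_f))]
√(gD⁵h_f/L) = √(9.81·0.490⁵·9.60/1110) = 0.04896
ε/(3.7D) = 4.03×10^-6; √(3.17ν²L/(gD³h_f)) = 2.69×10^-5
Q = -0.965·0.04896·ln(3.094×10^-5) = 0.4905 m³/s
Check: V = 2.60 m/s, Re = 8.44×10^5, f = 0.01227, h_f = 9.59 m ≈ 9.60 m ✓

Q ≈ 491 L/s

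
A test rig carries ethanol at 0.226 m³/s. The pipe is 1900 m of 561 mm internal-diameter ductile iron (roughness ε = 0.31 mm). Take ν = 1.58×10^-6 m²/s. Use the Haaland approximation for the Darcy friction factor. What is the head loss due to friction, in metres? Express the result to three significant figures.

V = 4Q/(πD²) = 4·0.226/(π·0.561²) = 0.9143 m/s
Re = VD/ν = 0.9143·0.561/1.58×10^-6 = 3.25×10^5 → turbulent
ε/D = 0.31/561 = 5.53×10^-4
Haaland: f = 0.01829
h_f = f(L/D)V²/(2g) = 0.01829·(1900/0.561)·0.9143²/(2·9.81) = 2.639 m

h_f ≈ 2.64 m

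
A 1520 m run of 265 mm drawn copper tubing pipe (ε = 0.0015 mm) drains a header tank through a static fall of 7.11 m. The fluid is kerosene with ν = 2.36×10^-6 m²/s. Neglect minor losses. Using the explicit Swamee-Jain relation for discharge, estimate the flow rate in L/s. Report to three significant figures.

Q ≈ 66.0 L/s

Swamee-Jain (Type II): Q = -0.965·√(gD⁵h_f/L)·ln[ε/(3.7D) + √(3.17ν²L/(gD³h_f))]
√(gD⁵h_f/L) = √(9.81·0.265⁵·7.11/1520) = 0.007744
ε/(3.7D) = 1.53×10^-6; √(3.17ν²L/(gD³h_f)) = 1.44×10^-4
Q = -0.965·0.007744·ln(1.453×10^-4) = 0.06603 m³/s
Check: V = 1.20 m/s, Re = 1.34×10^5, f = 0.01685, h_f = 7.06 m ≈ 7.11 m ✓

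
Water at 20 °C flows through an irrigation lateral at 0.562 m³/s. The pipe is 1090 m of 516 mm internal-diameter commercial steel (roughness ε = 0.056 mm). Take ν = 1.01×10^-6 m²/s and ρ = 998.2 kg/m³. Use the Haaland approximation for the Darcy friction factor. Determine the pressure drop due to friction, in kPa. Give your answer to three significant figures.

Δp ≈ 100 kPa

V = 4Q/(πD²) = 4·0.562/(π·0.516²) = 2.687 m/s
Re = VD/ν = 2.687·0.516/1.01×10^-6 = 1.37×10^6 → turbulent
ε/D = 0.056/516 = 1.09×10^-4
Haaland: f = 0.01316
h_f = f(L/D)V²/(2g) = 0.01316·(1090/0.516)·2.687²/(2·9.81) = 10.23 m
Δp = ρg·h_f = 998.2·9.81·10.23 = 100.2 kPa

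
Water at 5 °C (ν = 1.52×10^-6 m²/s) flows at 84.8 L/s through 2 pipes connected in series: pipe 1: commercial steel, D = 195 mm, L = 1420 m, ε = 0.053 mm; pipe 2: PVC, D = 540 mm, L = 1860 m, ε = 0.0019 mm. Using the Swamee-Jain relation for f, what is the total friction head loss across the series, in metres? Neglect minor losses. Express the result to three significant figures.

Pipe 1: V = 2.839 m/s, Re = 3.64×10^5, ε/D = 2.72×10^-4, f = 0.01656, h_1 = f(L/D)V²/2g = 49.55 m
Pipe 2: V = 0.3703 m/s, Re = 1.32×10^5, ε/D = 3.52×10^-6, f = 0.01691, h_2 = f(L/D)V²/2g = 0.4069 m
Series → Q common, losses add: H = Σh = 49.96 m

H ≈ 50.0 m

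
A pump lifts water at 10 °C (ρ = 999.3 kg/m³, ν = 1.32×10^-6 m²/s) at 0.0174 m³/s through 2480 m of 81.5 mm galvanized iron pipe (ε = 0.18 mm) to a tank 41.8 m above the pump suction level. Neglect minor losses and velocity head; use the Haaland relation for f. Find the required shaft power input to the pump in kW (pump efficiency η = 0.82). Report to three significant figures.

V = 4Q/(πD²) = 3.335 m/s; Re = 2.06×10^5; ε/D = 0.00221; f = 0.02481
h_f = f(L/D)V²/2g = 428.1 m
Total head H = z + h_f = 41.8 + 428.1 = 469.9 m
P_hyd = ρgQH = 999.3·9.81·0.0174·469.9 = 80.16 kW
P_shaft = P_hyd/η = 80.16/0.82 = 97.75 kW

P_shaft ≈ 97.8 kW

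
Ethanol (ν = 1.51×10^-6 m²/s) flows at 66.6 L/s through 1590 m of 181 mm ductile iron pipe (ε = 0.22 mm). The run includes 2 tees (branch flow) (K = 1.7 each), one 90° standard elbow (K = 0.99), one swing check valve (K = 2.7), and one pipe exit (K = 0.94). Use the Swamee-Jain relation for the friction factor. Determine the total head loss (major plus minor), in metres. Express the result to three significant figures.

V = 4Q/(πD²) = 2.588 m/s; V²/2g = 0.3415 m
Re = 3.10×10^5, ε/D = 0.00122 → f = 0.02157 (Swamee-Jain)
Major: h_f = f(L/D)·V²/2g = 0.02157·8785·0.3415 = 64.70 m
Minor: ΣK = 8.03; h_m = ΣK·V²/2g = 2.742 m
Total H_L = 64.70 + 2.742 = 67.44 m

H_L ≈ 67.4 m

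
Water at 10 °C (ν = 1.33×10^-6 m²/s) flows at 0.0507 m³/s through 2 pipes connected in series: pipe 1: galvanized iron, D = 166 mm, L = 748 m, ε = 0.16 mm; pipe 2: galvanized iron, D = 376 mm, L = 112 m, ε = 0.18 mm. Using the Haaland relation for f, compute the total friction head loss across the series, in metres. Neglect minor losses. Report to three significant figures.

H ≈ 25.8 m

Pipe 1: V = 2.343 m/s, Re = 2.92×10^5, ε/D = 9.64×10^-4, f = 0.02039, h_1 = f(L/D)V²/2g = 25.70 m
Pipe 2: V = 0.4566 m/s, Re = 1.29×10^5, ε/D = 4.79×10^-4, f = 0.01936, h_2 = f(L/D)V²/2g = 0.06129 m
Series → Q common, losses add: H = Σh = 25.76 m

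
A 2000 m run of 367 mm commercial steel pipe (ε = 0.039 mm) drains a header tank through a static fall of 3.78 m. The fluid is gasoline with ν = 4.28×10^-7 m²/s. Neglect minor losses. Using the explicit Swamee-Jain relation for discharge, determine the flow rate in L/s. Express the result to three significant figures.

Q ≈ 105 L/s

Swamee-Jain (Type II): Q = -0.965·√(gD⁵h_f/L)·ln[ε/(3.7D) + √(3.17ν²L/(gD³h_f))]
√(gD⁵h_f/L) = √(9.81·0.367⁵·3.78/2000) = 0.01111
ε/(3.7D) = 2.87×10^-5; √(3.17ν²L/(gD³h_f)) = 2.52×10^-5
Q = -0.965·0.01111·ln(5.389×10^-5) = 0.1054 m³/s
Check: V = 0.996 m/s, Re = 8.54×10^5, f = 0.01378, h_f = 3.80 m ≈ 3.78 m ✓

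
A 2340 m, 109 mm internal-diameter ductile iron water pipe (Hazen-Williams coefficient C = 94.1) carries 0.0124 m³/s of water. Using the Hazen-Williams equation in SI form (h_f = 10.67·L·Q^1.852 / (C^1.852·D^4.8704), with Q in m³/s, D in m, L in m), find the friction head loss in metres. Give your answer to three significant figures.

h_f = 10.67·2340·0.0124^1.852 / (94.1^1.852·0.109^4.8704) = 79.33 m

h_f ≈ 79.3 m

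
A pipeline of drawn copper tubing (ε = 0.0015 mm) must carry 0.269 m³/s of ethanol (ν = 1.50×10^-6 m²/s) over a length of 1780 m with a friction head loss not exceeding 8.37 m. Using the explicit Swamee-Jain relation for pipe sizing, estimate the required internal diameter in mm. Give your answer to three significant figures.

D ≈ 447 mm

Swamee-Jain (Type III): D = 0.66·[ε^1.25·(LQ²/(gh_f))^4.75 + ν·Q^9.4·(L/(gh_f))^5.2]^0.04
LQ²/(gh_f) = 1.569; L/(gh_f) = 21.68
Term 1 = ε^1.25·(…)^4.75 = 4.46×10^-7; Term 2 = ν·Q^9.4·(…)^5.2 = 5.80×10^-5
D = 0.66·(4.46×10^-7 + 5.80×10^-5)^0.04 = 0.4469 m = 447 mm
Check: V = 1.71 m/s, Re = 5.11×10^5, f = 0.01310, h_f = 7.82 m ≈ 8.37 m ✓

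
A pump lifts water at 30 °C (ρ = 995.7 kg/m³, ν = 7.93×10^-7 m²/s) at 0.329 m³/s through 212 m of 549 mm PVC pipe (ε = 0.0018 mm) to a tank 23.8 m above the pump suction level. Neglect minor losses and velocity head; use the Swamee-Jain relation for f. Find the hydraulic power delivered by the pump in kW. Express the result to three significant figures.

V = 4Q/(πD²) = 1.390 m/s; Re = 9.62×10^5; ε/D = 3.28×10^-6; f = 0.01176
h_f = f(L/D)V²/2g = 0.4472 m
Total head H = z + h_f = 23.8 + 0.4472 = 24.25 m
P_hyd = ρgQH = 995.7·9.81·0.329·24.25 = 77.92 kW

P_hyd ≈ 77.9 kW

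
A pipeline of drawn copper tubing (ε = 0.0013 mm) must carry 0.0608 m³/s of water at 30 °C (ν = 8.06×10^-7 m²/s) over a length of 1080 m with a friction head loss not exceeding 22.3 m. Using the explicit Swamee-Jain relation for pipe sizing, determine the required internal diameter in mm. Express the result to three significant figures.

D ≈ 183 mm

Swamee-Jain (Type III): D = 0.66·[ε^1.25·(LQ²/(gh_f))^4.75 + ν·Q^9.4·(L/(gh_f))^5.2]^0.04
LQ²/(gh_f) = 0.01825; L/(gh_f) = 4.937
Term 1 = ε^1.25·(…)^4.75 = 2.42×10^-16; Term 2 = ν·Q^9.4·(…)^5.2 = 1.20×10^-14
D = 0.66·(2.42×10^-16 + 1.20×10^-14)^0.04 = 0.1833 m = 183 mm
Check: V = 2.30 m/s, Re = 5.24×10^5, f = 0.01310, h_f = 20.9 m ≈ 22.3 m ✓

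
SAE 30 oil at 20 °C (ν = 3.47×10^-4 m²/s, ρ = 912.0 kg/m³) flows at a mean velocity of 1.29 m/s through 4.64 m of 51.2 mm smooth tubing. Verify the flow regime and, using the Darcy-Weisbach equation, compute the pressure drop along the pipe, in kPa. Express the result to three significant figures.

Re = VD/ν = 1.29·0.05120/3.47×10^-4 = 190 → laminar (Re < 2300)
f = 64/Re = 0.3362
h_f = f(L/D)V²/(2g) = 0.3362·(4.64/0.05120)·1.29²/(2·9.81) = 2.585 m
Δp = ρg·h_f = 912.0·9.81·2.585 = 23.12 kPa

Δp ≈ 23.1 kPa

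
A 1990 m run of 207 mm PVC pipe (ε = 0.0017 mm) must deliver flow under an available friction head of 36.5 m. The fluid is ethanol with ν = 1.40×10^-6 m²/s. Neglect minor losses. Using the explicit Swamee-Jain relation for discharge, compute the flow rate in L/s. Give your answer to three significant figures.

Swamee-Jain (Type II): Q = -0.965·√(gD⁵h_f/L)·ln[ε/(3.7D) + √(3.17ν²L/(gD³h_f))]
√(gD⁵h_f/L) = √(9.81·0.207⁵·36.5/1990) = 0.008270
ε/(3.7D) = 2.22×10^-6; √(3.17ν²L/(gD³h_f)) = 6.24×10^-5
Q = -0.965·0.008270·ln(6.461×10^-5) = 0.07698 m³/s
Check: V = 2.29 m/s, Re = 3.38×10^5, f = 0.01416, h_f = 36.3 m ≈ 36.5 m ✓

Q ≈ 77.0 L/s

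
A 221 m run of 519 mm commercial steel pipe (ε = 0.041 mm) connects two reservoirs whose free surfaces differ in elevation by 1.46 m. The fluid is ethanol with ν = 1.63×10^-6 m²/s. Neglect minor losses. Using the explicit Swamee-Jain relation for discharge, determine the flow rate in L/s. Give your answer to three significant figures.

Swamee-Jain (Type II): Q = -0.965·√(gD⁵h_f/L)·ln[ε/(3.7D) + √(3.17ν²L/(gD³h_f))]
√(gD⁵h_f/L) = √(9.81·0.519⁵·1.46/221) = 0.04940
ε/(3.7D) = 2.14×10^-5; √(3.17ν²L/(gD³h_f)) = 3.05×10^-5
Q = -0.965·0.04940·ln(5.184×10^-5) = 0.4704 m³/s
Check: V = 2.22 m/s, Re = 7.08×10^5, f = 0.01365, h_f = 1.46 m ≈ 1.46 m ✓

Q ≈ 470 L/s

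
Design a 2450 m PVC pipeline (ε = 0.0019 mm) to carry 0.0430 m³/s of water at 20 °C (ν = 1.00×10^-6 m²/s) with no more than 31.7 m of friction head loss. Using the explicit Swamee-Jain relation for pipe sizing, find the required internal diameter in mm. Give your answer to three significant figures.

D ≈ 179 mm

Swamee-Jain (Type III): D = 0.66·[ε^1.25·(LQ²/(gh_f))^4.75 + ν·Q^9.4·(L/(gh_f))^5.2]^0.04
LQ²/(gh_f) = 0.01457; L/(gh_f) = 7.878
Term 1 = ε^1.25·(…)^4.75 = 1.33×10^-16; Term 2 = ν·Q^9.4·(…)^5.2 = 6.55×10^-15
D = 0.66·(1.33×10^-16 + 6.55×10^-15)^0.04 = 0.1789 m = 179 mm
Check: V = 1.71 m/s, Re = 3.06×10^5, f = 0.01445, h_f = 29.5 m ≈ 31.7 m ✓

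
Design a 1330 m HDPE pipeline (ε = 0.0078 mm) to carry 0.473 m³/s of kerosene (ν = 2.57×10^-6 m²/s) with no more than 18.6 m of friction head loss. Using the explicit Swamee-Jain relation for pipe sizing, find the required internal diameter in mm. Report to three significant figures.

Swamee-Jain (Type III): D = 0.66·[ε^1.25·(LQ²/(gh_f))^4.75 + ν·Q^9.4·(L/(gh_f))^5.2]^0.04
LQ²/(gh_f) = 1.631; L/(gh_f) = 7.289
Term 1 = ε^1.25·(…)^4.75 = 4.21×10^-6; Term 2 = ν·Q^9.4·(…)^5.2 = 6.91×10^-5
D = 0.66·(4.21×10^-6 + 6.91×10^-5)^0.04 = 0.4510 m = 451 mm
Check: V = 2.96 m/s, Re = 5.20×10^5, f = 0.01328, h_f = 17.5 m ≈ 18.6 m ✓

D ≈ 451 mm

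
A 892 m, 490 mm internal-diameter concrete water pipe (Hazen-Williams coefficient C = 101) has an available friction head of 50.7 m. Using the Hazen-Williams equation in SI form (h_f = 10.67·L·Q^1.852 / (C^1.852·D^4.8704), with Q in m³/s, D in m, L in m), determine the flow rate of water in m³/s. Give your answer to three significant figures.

Q ≈ 0.916 m³/s

Rearranging: Q = [h_f·C^1.852·D^4.8704 / (10.67·L)]^(1/1.852)
Q = [50.7·101^1.852·0.490^4.8704 / (10.67·892)]^0.540 = 0.9162 m³/s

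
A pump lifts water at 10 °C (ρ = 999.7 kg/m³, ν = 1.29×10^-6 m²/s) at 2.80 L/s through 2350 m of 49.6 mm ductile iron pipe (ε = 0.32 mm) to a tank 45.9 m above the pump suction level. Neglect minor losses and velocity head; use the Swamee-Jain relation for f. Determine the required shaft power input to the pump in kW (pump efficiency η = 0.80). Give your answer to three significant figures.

P_shaft ≈ 7.60 kW

V = 4Q/(πD²) = 1.449 m/s; Re = 5.57×10^4; ε/D = 0.00645; f = 0.03460
h_f = f(L/D)V²/2g = 175.5 m
Total head H = z + h_f = 45.9 + 175.5 = 221.4 m
P_hyd = ρgQH = 999.7·9.81·0.00280·221.4 = 6.078 kW
P_shaft = P_hyd/η = 6.078/0.80 = 7.598 kW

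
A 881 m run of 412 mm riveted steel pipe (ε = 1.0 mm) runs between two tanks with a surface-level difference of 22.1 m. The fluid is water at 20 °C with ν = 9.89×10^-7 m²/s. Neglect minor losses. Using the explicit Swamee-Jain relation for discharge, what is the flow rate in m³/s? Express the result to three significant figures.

Q ≈ 0.381 m³/s

Swamee-Jain (Type II): Q = -0.965·√(gD⁵h_f/L)·ln[ε/(3.7D) + √(3.17ν²L/(gD³h_f))]
√(gD⁵h_f/L) = √(9.81·0.412⁵·22.1/881) = 0.05405
ε/(3.7D) = 6.56×10^-4; √(3.17ν²L/(gD³h_f)) = 1.34×10^-5
Q = -0.965·0.05405·ln(6.694×10^-4) = 0.3812 m³/s
Check: V = 2.86 m/s, Re = 1.19×10^6, f = 0.02487, h_f = 22.2 m ≈ 22.1 m ✓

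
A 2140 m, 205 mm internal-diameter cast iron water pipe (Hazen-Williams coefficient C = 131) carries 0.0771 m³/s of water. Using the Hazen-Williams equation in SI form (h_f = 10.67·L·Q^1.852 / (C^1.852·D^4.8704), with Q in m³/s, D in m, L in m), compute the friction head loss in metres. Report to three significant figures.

h_f ≈ 53.5 m

h_f = 10.67·2140·0.0771^1.852 / (131^1.852·0.205^4.8704) = 53.49 m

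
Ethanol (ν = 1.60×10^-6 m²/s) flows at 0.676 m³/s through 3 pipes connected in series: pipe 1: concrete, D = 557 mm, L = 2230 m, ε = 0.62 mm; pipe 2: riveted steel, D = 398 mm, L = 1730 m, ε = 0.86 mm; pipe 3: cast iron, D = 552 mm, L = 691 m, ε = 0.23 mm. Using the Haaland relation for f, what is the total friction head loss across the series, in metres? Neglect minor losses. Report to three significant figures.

H ≈ 198 m

Pipe 1: V = 2.774 m/s, Re = 9.66×10^5, ε/D = 0.00111, f = 0.02045, h_1 = f(L/D)V²/2g = 32.12 m
Pipe 2: V = 5.434 m/s, Re = 1.35×10^6, ε/D = 0.00216, f = 0.02407, h_2 = f(L/D)V²/2g = 157.5 m
Pipe 3: V = 2.825 m/s, Re = 9.75×10^5, ε/D = 4.17×10^-4, f = 0.01658, h_3 = f(L/D)V²/2g = 8.442 m
Series → Q common, losses add: H = Σh = 198.0 m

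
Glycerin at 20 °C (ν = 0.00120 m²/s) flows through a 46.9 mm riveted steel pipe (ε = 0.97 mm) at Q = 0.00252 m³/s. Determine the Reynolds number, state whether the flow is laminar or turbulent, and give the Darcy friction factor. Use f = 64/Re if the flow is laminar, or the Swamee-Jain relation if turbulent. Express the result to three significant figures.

Re ≈ 57.0; laminar; f = 64/Re ≈ 1.12

V = 4Q/(πD²) = 1.459 m/s
Re = VD/ν = 1.459·0.0469/0.00120 = 57.0
Re < 2300 → laminar → f = 64/Re = 1.123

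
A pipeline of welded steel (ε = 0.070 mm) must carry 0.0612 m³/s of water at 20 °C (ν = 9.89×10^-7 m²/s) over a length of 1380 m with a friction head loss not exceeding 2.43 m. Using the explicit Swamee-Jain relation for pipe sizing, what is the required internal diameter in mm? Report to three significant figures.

Swamee-Jain (Type III): D = 0.66·[ε^1.25·(LQ²/(gh_f))^4.75 + ν·Q^9.4·(L/(gh_f))^5.2]^0.04
LQ²/(gh_f) = 0.2168; L/(gh_f) = 57.89
Term 1 = ε^1.25·(…)^4.75 = 4.50×10^-9; Term 2 = ν·Q^9.4·(…)^5.2 = 5.70×10^-9
D = 0.66·(4.50×10^-9 + 5.70×10^-9)^0.04 = 0.3161 m = 316 mm
Check: V = 0.780 m/s, Re = 2.49×10^5, f = 0.01682, h_f = 2.27 m ≈ 2.43 m ✓

D ≈ 316 mm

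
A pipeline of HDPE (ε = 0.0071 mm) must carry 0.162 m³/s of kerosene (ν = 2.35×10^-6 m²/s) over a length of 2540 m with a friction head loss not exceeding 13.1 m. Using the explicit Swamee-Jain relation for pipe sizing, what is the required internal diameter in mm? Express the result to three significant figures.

Swamee-Jain (Type III): D = 0.66·[ε^1.25·(LQ²/(gh_f))^4.75 + ν·Q^9.4·(L/(gh_f))^5.2]^0.04
LQ²/(gh_f) = 0.5187; L/(gh_f) = 19.76
Term 1 = ε^1.25·(…)^4.75 = 1.62×10^-8; Term 2 = ν·Q^9.4·(…)^5.2 = 4.78×10^-7
D = 0.66·(1.62×10^-8 + 4.78×10^-7)^0.04 = 0.3692 m = 369 mm
Check: V = 1.51 m/s, Re = 2.38×10^5, f = 0.01522, h_f = 12.2 m ≈ 13.1 m ✓

D ≈ 369 mm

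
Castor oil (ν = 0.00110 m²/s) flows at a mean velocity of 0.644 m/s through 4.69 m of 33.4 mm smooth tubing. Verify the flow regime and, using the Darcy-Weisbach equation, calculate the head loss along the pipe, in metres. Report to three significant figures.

h_f ≈ 9.71 m

Re = VD/ν = 0.644·0.03340/0.00110 = 19.6 → laminar (Re < 2300)
f = 64/Re = 3.273
h_f = f(L/D)V²/(2g) = 3.273·(4.69/0.03340)·0.644²/(2·9.81) = 9.715 m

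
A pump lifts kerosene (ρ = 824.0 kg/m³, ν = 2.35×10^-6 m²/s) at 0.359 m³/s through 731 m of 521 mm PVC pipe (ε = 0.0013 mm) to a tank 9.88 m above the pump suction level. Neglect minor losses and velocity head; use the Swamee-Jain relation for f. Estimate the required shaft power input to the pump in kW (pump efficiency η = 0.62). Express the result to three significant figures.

P_shaft ≈ 59.4 kW

V = 4Q/(πD²) = 1.684 m/s; Re = 3.73×10^5; ε/D = 2.50×10^-6; f = 0.01384
h_f = f(L/D)V²/2g = 2.806 m
Total head H = z + h_f = 9.88 + 2.806 = 12.69 m
P_hyd = ρgQH = 824.0·9.81·0.359·12.69 = 36.81 kW
P_shaft = P_hyd/η = 36.81/0.62 = 59.38 kW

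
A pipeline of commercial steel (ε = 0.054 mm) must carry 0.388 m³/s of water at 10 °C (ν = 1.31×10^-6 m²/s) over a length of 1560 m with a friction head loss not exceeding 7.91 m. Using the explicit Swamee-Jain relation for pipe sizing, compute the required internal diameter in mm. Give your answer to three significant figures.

Swamee-Jain (Type III): D = 0.66·[ε^1.25·(LQ²/(gh_f))^4.75 + ν·Q^9.4·(L/(gh_f))^5.2]^0.04
LQ²/(gh_f) = 3.027; L/(gh_f) = 20.10
Term 1 = ε^1.25·(…)^4.75 = 8.91×10^-4; Term 2 = ν·Q^9.4·(…)^5.2 = 0.00107
D = 0.66·(8.91×10^-4 + 0.00107)^0.04 = 0.5143 m = 514 mm
Check: V = 1.87 m/s, Re = 7.33×10^5, f = 0.01396, h_f = 7.52 m ≈ 7.91 m ✓

D ≈ 514 mm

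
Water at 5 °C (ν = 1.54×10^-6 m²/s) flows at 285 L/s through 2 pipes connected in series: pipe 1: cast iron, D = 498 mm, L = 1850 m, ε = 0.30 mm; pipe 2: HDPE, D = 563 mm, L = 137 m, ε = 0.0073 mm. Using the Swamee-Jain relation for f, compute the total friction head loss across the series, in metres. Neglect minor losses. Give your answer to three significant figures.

H ≈ 7.69 m

Pipe 1: V = 1.463 m/s, Re = 4.73×10^5, ε/D = 6.02×10^-4, f = 0.01843, h_1 = f(L/D)V²/2g = 7.472 m
Pipe 2: V = 1.145 m/s, Re = 4.19×10^5, ε/D = 1.30×10^-5, f = 0.01370, h_2 = f(L/D)V²/2g = 0.2228 m
Series → Q common, losses add: H = Σh = 7.695 m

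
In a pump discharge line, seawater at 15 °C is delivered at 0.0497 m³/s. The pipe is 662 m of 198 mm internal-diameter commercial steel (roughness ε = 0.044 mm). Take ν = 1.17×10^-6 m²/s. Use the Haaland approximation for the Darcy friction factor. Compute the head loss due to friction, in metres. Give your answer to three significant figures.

h_f ≈ 7.28 m

V = 4Q/(πD²) = 4·0.0497/(π·0.198²) = 1.614 m/s
Re = VD/ν = 1.614·0.198/1.17×10^-6 = 2.73×10^5 → turbulent
ε/D = 0.044/198 = 2.22×10^-4
Haaland: f = 0.01640
h_f = f(L/D)V²/(2g) = 0.01640·(662/0.198)·1.614²/(2·9.81) = 7.281 m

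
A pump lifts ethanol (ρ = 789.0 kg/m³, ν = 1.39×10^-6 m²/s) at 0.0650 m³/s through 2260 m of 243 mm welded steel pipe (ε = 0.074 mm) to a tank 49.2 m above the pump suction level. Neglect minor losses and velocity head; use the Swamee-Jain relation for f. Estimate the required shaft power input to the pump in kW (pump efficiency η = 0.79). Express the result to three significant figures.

V = 4Q/(πD²) = 1.402 m/s; Re = 2.45×10^5; ε/D = 3.05×10^-4; f = 0.01743
h_f = f(L/D)V²/2g = 16.23 m
Total head H = z + h_f = 49.2 + 16.23 = 65.43 m
P_hyd = ρgQH = 789.0·9.81·0.0650·65.43 = 32.92 kW
P_shaft = P_hyd/η = 32.92/0.79 = 41.67 kW

P_shaft ≈ 41.7 kW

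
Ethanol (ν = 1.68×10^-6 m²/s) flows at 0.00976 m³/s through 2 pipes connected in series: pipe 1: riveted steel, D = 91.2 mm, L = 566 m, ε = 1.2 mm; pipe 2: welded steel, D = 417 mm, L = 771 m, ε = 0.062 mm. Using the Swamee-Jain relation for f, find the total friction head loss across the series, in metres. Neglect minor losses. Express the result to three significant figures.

H ≈ 30.1 m

Pipe 1: V = 1.494 m/s, Re = 8.11×10^4, ε/D = 0.0132, f = 0.04258, h_1 = f(L/D)V²/2g = 30.07 m
Pipe 2: V = 0.07146 m/s, Re = 1.77×10^4, ε/D = 1.49×10^-4, f = 0.02696, h_2 = f(L/D)V²/2g = 0.01297 m
Series → Q common, losses add: H = Σh = 30.08 m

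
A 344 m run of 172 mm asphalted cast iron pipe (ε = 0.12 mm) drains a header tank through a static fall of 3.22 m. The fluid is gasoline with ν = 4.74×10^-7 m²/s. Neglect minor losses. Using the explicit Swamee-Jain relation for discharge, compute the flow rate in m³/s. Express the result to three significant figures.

Q ≈ 0.0301 m³/s

Swamee-Jain (Type II): Q = -0.965·√(gD⁵h_f/L)·ln[ε/(3.7D) + √(3.17ν²L/(gD³h_f))]
√(gD⁵h_f/L) = √(9.81·0.172⁵·3.22/344) = 0.003718
ε/(3.7D) = 1.89×10^-4; √(3.17ν²L/(gD³h_f)) = 3.90×10^-5
Q = -0.965·0.003718·ln(2.276×10^-4) = 0.03009 m³/s
Check: V = 1.30 m/s, Re = 4.70×10^5, f = 0.01896, h_f = 3.24 m ≈ 3.22 m ✓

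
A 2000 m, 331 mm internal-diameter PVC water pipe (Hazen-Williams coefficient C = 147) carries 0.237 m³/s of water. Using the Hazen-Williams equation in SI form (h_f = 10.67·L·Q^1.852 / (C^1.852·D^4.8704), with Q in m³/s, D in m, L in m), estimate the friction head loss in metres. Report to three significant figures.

h_f ≈ 31.3 m

h_f = 10.67·2000·0.237^1.852 / (147^1.852·0.331^4.8704) = 31.33 m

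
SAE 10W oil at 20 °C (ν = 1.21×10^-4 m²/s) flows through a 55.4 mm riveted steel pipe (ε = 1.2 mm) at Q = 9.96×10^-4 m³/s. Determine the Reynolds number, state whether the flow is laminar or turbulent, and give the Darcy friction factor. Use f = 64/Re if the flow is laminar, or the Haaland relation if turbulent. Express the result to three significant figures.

V = 4Q/(πD²) = 0.4132 m/s
Re = VD/ν = 0.4132·0.0554/1.21×10^-4 = 189
Re < 2300 → laminar → f = 64/Re = 0.3383

Re ≈ 189; laminar; f = 64/Re ≈ 0.338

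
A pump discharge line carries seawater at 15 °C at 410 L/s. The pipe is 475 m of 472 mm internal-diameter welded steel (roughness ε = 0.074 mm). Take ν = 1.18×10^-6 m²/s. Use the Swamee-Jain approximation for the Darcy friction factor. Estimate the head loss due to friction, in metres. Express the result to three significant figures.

h_f ≈ 4.04 m

V = 4Q/(πD²) = 4·0.410/(π·0.472²) = 2.343 m/s
Re = VD/ν = 2.343·0.472/1.18×10^-6 = 9.37×10^5 → turbulent
ε/D = 0.074/472 = 1.57×10^-4
Swamee-Jain: f = 0.01433
h_f = f(L/D)V²/(2g) = 0.01433·(475/0.472)·2.343²/(2·9.81) = 4.036 m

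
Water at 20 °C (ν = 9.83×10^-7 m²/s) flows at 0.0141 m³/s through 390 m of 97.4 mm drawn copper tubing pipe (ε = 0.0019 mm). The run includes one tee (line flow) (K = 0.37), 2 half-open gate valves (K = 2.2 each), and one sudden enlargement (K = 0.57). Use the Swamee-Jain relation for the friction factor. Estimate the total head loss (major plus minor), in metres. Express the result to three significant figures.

V = 4Q/(πD²) = 1.892 m/s; V²/2g = 0.1825 m
Re = 1.88×10^5, ε/D = 1.95×10^-5 → f = 0.01590 (Swamee-Jain)
Major: h_f = f(L/D)·V²/2g = 0.01590·4004·0.1825 = 11.62 m
Minor: ΣK = 5.34; h_m = ΣK·V²/2g = 0.9747 m
Total H_L = 11.62 + 0.9747 = 12.60 m

H_L ≈ 12.6 m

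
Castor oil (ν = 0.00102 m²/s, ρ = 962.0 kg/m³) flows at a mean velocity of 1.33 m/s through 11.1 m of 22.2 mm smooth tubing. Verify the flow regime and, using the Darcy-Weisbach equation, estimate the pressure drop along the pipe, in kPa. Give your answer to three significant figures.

Re = VD/ν = 1.33·0.02220/0.00102 = 28.9 → laminar (Re < 2300)
f = 64/Re = 2.211
h_f = f(L/D)V²/(2g) = 2.211·(11.1/0.02220)·1.33²/(2·9.81) = 99.67 m
Δp = ρg·h_f = 962.0·9.81·99.67 = 940.6 kPa

Δp ≈ 941 kPa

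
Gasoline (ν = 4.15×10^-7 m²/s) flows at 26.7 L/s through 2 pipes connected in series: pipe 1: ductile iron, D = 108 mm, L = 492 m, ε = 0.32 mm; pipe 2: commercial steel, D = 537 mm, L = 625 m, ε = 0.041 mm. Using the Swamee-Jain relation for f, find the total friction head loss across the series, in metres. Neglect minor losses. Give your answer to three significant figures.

Pipe 1: V = 2.915 m/s, Re = 7.58×10^5, ε/D = 0.00296, f = 0.02634, h_1 = f(L/D)V²/2g = 51.95 m
Pipe 2: V = 0.1179 m/s, Re = 1.53×10^5, ε/D = 7.64×10^-5, f = 0.01696, h_2 = f(L/D)V²/2g = 0.01398 m
Series → Q common, losses add: H = Σh = 51.96 m

H ≈ 52.0 m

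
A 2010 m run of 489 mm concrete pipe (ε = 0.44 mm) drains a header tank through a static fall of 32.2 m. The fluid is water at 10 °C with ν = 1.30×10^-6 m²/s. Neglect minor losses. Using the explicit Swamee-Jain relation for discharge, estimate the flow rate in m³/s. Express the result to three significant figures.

Q ≈ 0.528 m³/s

Swamee-Jain (Type II): Q = -0.965·√(gD⁵h_f/L)·ln[ε/(3.7D) + √(3.17ν²L/(gD³h_f))]
√(gD⁵h_f/L) = √(9.81·0.489⁵·32.2/2010) = 0.06629
ε/(3.7D) = 2.43×10^-4; √(3.17ν²L/(gD³h_f)) = 1.71×10^-5
Q = -0.965·0.06629·ln(2.603×10^-4) = 0.5280 m³/s
Check: V = 2.81 m/s, Re = 1.06×10^6, f = 0.01954, h_f = 32.4 m ≈ 32.2 m ✓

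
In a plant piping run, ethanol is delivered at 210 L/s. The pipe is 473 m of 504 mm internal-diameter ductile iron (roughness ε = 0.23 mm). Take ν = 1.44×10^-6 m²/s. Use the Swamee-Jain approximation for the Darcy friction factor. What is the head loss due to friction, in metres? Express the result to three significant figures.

V = 4Q/(πD²) = 4·0.210/(π·0.504²) = 1.053 m/s
Re = VD/ν = 1.053·0.504/1.44×10^-6 = 3.68×10^5 → turbulent
ε/D = 0.23/504 = 4.56×10^-4
Swamee-Jain: f = 0.01782
h_f = f(L/D)V²/(2g) = 0.01782·(473/0.504)·1.053²/(2·9.81) = 0.9442 m

h_f ≈ 0.944 m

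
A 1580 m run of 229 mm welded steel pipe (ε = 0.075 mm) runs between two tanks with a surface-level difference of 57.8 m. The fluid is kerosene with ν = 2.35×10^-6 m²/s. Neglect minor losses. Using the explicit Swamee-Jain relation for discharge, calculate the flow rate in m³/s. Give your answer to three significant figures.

Q ≈ 0.128 m³/s

Swamee-Jain (Type II): Q = -0.965·√(gD⁵h_f/L)·ln[ε/(3.7D) + √(3.17ν²L/(gD³h_f))]
√(gD⁵h_f/L) = √(9.81·0.229⁵·57.8/1580) = 0.01503
ε/(3.7D) = 8.85×10^-5; √(3.17ν²L/(gD³h_f)) = 6.37×10^-5
Q = -0.965·0.01503·ln(1.523×10^-4) = 0.1275 m³/s
Check: V = 3.10 m/s, Re = 3.02×10^5, f = 0.01724, h_f = 58.1 m ≈ 57.8 m ✓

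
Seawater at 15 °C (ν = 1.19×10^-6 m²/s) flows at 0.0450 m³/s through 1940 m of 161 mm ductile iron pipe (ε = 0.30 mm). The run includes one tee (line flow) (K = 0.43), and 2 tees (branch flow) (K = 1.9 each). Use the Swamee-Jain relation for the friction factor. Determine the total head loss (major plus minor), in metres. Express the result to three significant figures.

V = 4Q/(πD²) = 2.210 m/s; V²/2g = 0.2490 m
Re = 2.99×10^5, ε/D = 0.00186 → f = 0.02377 (Swamee-Jain)
Major: h_f = f(L/D)·V²/2g = 0.02377·12050·0.2490 = 71.32 m
Minor: ΣK = 4.23; h_m = ΣK·V²/2g = 1.053 m
Total H_L = 71.32 + 1.053 = 72.38 m

H_L ≈ 72.4 m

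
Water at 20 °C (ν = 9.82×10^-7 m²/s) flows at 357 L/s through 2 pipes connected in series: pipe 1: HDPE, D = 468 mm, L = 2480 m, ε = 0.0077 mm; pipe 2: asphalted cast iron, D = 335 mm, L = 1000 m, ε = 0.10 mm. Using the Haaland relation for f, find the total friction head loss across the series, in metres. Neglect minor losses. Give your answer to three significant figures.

Pipe 1: V = 2.075 m/s, Re = 9.89×10^5, ε/D = 1.65×10^-5, f = 0.01191, h_1 = f(L/D)V²/2g = 13.86 m
Pipe 2: V = 4.050 m/s, Re = 1.38×10^6, ε/D = 2.99×10^-4, f = 0.01542, h_2 = f(L/D)V²/2g = 38.49 m
Series → Q common, losses add: H = Σh = 52.35 m

H ≈ 52.3 m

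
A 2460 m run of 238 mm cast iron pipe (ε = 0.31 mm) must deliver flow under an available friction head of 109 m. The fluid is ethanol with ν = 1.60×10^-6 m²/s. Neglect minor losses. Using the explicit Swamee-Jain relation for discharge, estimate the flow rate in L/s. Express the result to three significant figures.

Swamee-Jain (Type II): Q = -0.965·√(gD⁵h_f/L)·ln[ε/(3.7D) + √(3.17ν²L/(gD³h_f))]
√(gD⁵h_f/L) = √(9.81·0.238⁵·109/2460) = 0.01822
ε/(3.7D) = 3.52×10^-4; √(3.17ν²L/(gD³h_f)) = 3.72×10^-5
Q = -0.965·0.01822·ln(3.892×10^-4) = 0.1380 m³/s
Check: V = 3.10 m/s, Re = 4.62×10^5, f = 0.02162, h_f = 110 m ≈ 109 m ✓

Q ≈ 138 L/s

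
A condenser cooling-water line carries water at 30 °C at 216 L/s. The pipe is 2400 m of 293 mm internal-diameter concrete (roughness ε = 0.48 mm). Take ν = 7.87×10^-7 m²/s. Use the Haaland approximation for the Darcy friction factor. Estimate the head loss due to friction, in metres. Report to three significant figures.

V = 4Q/(πD²) = 4·0.216/(π·0.293²) = 3.204 m/s
Re = VD/ν = 3.204·0.293/7.87×10^-7 = 1.19×10^6 → turbulent
ε/D = 0.48/293 = 0.00164
Haaland: f = 0.02243
h_f = f(L/D)V²/(2g) = 0.02243·(2400/0.293)·3.204²/(2·9.81) = 96.09 m

h_f ≈ 96.1 m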